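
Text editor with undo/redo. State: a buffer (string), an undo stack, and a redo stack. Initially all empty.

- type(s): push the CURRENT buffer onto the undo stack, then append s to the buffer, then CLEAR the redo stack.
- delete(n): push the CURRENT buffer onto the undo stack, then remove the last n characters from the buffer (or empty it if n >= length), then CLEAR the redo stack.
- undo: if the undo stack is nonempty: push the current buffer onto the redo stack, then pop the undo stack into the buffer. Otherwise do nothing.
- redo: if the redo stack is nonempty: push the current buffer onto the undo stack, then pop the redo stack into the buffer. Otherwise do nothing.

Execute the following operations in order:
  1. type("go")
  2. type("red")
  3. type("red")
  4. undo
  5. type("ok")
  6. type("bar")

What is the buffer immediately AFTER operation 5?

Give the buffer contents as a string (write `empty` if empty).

After op 1 (type): buf='go' undo_depth=1 redo_depth=0
After op 2 (type): buf='gored' undo_depth=2 redo_depth=0
After op 3 (type): buf='goredred' undo_depth=3 redo_depth=0
After op 4 (undo): buf='gored' undo_depth=2 redo_depth=1
After op 5 (type): buf='goredok' undo_depth=3 redo_depth=0

Answer: goredok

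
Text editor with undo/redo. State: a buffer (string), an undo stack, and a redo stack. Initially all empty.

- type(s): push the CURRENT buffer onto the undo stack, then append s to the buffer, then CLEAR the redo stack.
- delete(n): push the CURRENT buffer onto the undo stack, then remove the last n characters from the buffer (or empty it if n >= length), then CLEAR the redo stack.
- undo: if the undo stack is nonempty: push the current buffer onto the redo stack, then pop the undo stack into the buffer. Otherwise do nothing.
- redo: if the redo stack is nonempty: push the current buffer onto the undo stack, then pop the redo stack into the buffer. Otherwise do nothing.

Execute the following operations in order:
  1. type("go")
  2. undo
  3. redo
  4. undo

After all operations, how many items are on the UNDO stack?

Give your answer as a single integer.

Answer: 0

Derivation:
After op 1 (type): buf='go' undo_depth=1 redo_depth=0
After op 2 (undo): buf='(empty)' undo_depth=0 redo_depth=1
After op 3 (redo): buf='go' undo_depth=1 redo_depth=0
After op 4 (undo): buf='(empty)' undo_depth=0 redo_depth=1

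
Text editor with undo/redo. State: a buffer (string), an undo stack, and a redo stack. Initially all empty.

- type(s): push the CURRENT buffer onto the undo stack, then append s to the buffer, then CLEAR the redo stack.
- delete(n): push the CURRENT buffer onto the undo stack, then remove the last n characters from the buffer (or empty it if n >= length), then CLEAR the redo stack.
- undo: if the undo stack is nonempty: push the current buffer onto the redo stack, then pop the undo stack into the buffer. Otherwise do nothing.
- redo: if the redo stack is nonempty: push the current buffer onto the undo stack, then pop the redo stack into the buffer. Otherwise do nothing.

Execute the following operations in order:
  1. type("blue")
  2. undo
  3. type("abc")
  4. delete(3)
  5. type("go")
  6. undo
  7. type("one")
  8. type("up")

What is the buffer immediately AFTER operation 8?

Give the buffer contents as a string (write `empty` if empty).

After op 1 (type): buf='blue' undo_depth=1 redo_depth=0
After op 2 (undo): buf='(empty)' undo_depth=0 redo_depth=1
After op 3 (type): buf='abc' undo_depth=1 redo_depth=0
After op 4 (delete): buf='(empty)' undo_depth=2 redo_depth=0
After op 5 (type): buf='go' undo_depth=3 redo_depth=0
After op 6 (undo): buf='(empty)' undo_depth=2 redo_depth=1
After op 7 (type): buf='one' undo_depth=3 redo_depth=0
After op 8 (type): buf='oneup' undo_depth=4 redo_depth=0

Answer: oneup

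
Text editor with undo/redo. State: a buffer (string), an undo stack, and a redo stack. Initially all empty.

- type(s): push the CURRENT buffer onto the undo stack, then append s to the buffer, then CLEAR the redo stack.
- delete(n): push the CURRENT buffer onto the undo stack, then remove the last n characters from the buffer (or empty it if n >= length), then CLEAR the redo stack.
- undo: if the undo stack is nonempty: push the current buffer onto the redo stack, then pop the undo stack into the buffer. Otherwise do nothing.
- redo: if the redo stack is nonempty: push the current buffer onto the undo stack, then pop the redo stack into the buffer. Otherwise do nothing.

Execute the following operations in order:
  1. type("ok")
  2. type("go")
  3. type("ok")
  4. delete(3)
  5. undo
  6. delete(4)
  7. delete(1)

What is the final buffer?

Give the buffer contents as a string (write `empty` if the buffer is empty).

Answer: o

Derivation:
After op 1 (type): buf='ok' undo_depth=1 redo_depth=0
After op 2 (type): buf='okgo' undo_depth=2 redo_depth=0
After op 3 (type): buf='okgook' undo_depth=3 redo_depth=0
After op 4 (delete): buf='okg' undo_depth=4 redo_depth=0
After op 5 (undo): buf='okgook' undo_depth=3 redo_depth=1
After op 6 (delete): buf='ok' undo_depth=4 redo_depth=0
After op 7 (delete): buf='o' undo_depth=5 redo_depth=0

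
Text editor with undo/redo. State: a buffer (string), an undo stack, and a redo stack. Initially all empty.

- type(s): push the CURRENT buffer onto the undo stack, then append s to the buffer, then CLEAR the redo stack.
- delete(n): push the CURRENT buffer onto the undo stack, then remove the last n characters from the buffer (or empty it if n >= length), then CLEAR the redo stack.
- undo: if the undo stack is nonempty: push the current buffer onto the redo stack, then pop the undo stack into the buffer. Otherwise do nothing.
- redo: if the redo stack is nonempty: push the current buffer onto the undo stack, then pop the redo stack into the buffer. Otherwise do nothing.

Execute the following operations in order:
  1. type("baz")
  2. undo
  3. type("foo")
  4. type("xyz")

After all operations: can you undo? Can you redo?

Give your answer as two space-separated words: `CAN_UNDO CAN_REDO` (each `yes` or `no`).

Answer: yes no

Derivation:
After op 1 (type): buf='baz' undo_depth=1 redo_depth=0
After op 2 (undo): buf='(empty)' undo_depth=0 redo_depth=1
After op 3 (type): buf='foo' undo_depth=1 redo_depth=0
After op 4 (type): buf='fooxyz' undo_depth=2 redo_depth=0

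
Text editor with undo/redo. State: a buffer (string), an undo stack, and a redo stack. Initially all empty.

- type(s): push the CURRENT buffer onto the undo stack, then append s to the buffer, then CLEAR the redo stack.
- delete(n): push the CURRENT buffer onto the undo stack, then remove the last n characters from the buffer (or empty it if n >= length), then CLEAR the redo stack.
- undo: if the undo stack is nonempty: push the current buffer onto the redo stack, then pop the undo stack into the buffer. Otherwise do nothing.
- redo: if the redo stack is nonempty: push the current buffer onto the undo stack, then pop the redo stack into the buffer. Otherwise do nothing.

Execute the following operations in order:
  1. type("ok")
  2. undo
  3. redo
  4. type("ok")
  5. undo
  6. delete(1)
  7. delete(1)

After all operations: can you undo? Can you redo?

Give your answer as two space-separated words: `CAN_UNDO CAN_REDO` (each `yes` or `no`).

After op 1 (type): buf='ok' undo_depth=1 redo_depth=0
After op 2 (undo): buf='(empty)' undo_depth=0 redo_depth=1
After op 3 (redo): buf='ok' undo_depth=1 redo_depth=0
After op 4 (type): buf='okok' undo_depth=2 redo_depth=0
After op 5 (undo): buf='ok' undo_depth=1 redo_depth=1
After op 6 (delete): buf='o' undo_depth=2 redo_depth=0
After op 7 (delete): buf='(empty)' undo_depth=3 redo_depth=0

Answer: yes no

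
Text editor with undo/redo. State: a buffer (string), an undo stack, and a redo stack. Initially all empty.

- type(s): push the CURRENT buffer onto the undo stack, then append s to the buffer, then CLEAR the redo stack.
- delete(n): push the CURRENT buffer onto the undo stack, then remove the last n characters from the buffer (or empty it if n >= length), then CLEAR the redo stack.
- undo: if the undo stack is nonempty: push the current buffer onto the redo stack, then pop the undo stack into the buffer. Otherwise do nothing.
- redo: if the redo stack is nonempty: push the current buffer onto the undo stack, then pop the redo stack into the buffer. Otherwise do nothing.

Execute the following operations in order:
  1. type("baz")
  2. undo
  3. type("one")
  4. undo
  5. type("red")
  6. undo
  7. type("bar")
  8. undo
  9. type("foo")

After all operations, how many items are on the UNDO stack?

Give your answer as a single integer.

Answer: 1

Derivation:
After op 1 (type): buf='baz' undo_depth=1 redo_depth=0
After op 2 (undo): buf='(empty)' undo_depth=0 redo_depth=1
After op 3 (type): buf='one' undo_depth=1 redo_depth=0
After op 4 (undo): buf='(empty)' undo_depth=0 redo_depth=1
After op 5 (type): buf='red' undo_depth=1 redo_depth=0
After op 6 (undo): buf='(empty)' undo_depth=0 redo_depth=1
After op 7 (type): buf='bar' undo_depth=1 redo_depth=0
After op 8 (undo): buf='(empty)' undo_depth=0 redo_depth=1
After op 9 (type): buf='foo' undo_depth=1 redo_depth=0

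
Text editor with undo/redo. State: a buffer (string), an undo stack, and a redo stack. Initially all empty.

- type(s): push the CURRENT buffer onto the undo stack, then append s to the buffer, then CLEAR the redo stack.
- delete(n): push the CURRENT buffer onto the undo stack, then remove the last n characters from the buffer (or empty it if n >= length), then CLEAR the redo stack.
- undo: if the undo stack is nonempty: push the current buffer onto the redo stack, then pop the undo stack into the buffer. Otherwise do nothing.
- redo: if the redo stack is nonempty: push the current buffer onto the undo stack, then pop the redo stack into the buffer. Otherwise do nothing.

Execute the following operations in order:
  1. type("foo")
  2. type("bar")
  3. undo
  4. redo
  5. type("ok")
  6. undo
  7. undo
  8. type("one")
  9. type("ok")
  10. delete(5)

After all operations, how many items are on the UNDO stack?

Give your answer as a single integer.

After op 1 (type): buf='foo' undo_depth=1 redo_depth=0
After op 2 (type): buf='foobar' undo_depth=2 redo_depth=0
After op 3 (undo): buf='foo' undo_depth=1 redo_depth=1
After op 4 (redo): buf='foobar' undo_depth=2 redo_depth=0
After op 5 (type): buf='foobarok' undo_depth=3 redo_depth=0
After op 6 (undo): buf='foobar' undo_depth=2 redo_depth=1
After op 7 (undo): buf='foo' undo_depth=1 redo_depth=2
After op 8 (type): buf='fooone' undo_depth=2 redo_depth=0
After op 9 (type): buf='foooneok' undo_depth=3 redo_depth=0
After op 10 (delete): buf='foo' undo_depth=4 redo_depth=0

Answer: 4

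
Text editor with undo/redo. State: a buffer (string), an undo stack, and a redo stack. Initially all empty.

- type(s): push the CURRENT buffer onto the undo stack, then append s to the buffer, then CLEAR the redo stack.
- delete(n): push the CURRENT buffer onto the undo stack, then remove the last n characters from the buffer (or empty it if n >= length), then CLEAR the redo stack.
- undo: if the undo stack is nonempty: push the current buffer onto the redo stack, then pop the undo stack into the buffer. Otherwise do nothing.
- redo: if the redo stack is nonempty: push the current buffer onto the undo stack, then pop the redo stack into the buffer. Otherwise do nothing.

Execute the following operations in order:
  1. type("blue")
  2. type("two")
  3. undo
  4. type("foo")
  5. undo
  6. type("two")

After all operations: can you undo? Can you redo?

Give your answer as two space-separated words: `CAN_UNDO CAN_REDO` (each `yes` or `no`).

Answer: yes no

Derivation:
After op 1 (type): buf='blue' undo_depth=1 redo_depth=0
After op 2 (type): buf='bluetwo' undo_depth=2 redo_depth=0
After op 3 (undo): buf='blue' undo_depth=1 redo_depth=1
After op 4 (type): buf='bluefoo' undo_depth=2 redo_depth=0
After op 5 (undo): buf='blue' undo_depth=1 redo_depth=1
After op 6 (type): buf='bluetwo' undo_depth=2 redo_depth=0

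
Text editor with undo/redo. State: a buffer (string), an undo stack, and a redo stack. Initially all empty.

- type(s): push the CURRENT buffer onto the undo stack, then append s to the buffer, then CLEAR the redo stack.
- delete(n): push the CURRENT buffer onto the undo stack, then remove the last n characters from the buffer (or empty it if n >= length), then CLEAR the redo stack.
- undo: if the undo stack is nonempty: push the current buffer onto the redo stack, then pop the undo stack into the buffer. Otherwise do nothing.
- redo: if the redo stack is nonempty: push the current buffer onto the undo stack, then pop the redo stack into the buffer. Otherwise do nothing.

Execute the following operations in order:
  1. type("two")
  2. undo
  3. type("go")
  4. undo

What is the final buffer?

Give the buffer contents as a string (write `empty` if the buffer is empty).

Answer: empty

Derivation:
After op 1 (type): buf='two' undo_depth=1 redo_depth=0
After op 2 (undo): buf='(empty)' undo_depth=0 redo_depth=1
After op 3 (type): buf='go' undo_depth=1 redo_depth=0
After op 4 (undo): buf='(empty)' undo_depth=0 redo_depth=1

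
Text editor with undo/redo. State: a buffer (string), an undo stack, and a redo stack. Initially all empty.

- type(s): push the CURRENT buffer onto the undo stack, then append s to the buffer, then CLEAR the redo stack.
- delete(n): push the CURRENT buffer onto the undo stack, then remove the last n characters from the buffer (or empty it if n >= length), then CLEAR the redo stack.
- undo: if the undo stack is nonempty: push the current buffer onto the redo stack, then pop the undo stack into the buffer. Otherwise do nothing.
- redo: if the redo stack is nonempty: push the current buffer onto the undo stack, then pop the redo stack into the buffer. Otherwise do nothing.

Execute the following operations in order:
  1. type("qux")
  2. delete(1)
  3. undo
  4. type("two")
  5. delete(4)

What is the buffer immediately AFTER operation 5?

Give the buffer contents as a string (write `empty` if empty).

After op 1 (type): buf='qux' undo_depth=1 redo_depth=0
After op 2 (delete): buf='qu' undo_depth=2 redo_depth=0
After op 3 (undo): buf='qux' undo_depth=1 redo_depth=1
After op 4 (type): buf='quxtwo' undo_depth=2 redo_depth=0
After op 5 (delete): buf='qu' undo_depth=3 redo_depth=0

Answer: qu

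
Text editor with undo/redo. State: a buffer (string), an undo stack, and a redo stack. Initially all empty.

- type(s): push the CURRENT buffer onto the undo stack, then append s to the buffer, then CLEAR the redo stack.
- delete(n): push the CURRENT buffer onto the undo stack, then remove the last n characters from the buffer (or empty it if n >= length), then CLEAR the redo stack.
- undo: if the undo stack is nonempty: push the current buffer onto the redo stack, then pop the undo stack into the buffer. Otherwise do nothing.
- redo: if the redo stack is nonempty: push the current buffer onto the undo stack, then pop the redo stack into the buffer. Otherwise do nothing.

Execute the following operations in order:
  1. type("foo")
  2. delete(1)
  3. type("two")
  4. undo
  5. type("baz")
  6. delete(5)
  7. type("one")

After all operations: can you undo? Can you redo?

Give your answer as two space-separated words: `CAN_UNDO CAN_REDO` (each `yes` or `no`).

After op 1 (type): buf='foo' undo_depth=1 redo_depth=0
After op 2 (delete): buf='fo' undo_depth=2 redo_depth=0
After op 3 (type): buf='fotwo' undo_depth=3 redo_depth=0
After op 4 (undo): buf='fo' undo_depth=2 redo_depth=1
After op 5 (type): buf='fobaz' undo_depth=3 redo_depth=0
After op 6 (delete): buf='(empty)' undo_depth=4 redo_depth=0
After op 7 (type): buf='one' undo_depth=5 redo_depth=0

Answer: yes no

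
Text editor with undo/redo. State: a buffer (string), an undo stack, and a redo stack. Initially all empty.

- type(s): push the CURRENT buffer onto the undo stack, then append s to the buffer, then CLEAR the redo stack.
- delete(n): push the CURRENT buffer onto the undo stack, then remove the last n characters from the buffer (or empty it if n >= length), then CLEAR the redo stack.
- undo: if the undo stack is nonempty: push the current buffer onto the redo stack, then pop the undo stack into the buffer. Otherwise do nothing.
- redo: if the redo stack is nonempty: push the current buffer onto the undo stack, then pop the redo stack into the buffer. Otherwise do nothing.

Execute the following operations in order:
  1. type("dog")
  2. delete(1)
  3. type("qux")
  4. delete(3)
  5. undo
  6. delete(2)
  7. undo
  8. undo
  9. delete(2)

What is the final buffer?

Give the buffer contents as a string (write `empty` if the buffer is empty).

Answer: empty

Derivation:
After op 1 (type): buf='dog' undo_depth=1 redo_depth=0
After op 2 (delete): buf='do' undo_depth=2 redo_depth=0
After op 3 (type): buf='doqux' undo_depth=3 redo_depth=0
After op 4 (delete): buf='do' undo_depth=4 redo_depth=0
After op 5 (undo): buf='doqux' undo_depth=3 redo_depth=1
After op 6 (delete): buf='doq' undo_depth=4 redo_depth=0
After op 7 (undo): buf='doqux' undo_depth=3 redo_depth=1
After op 8 (undo): buf='do' undo_depth=2 redo_depth=2
After op 9 (delete): buf='(empty)' undo_depth=3 redo_depth=0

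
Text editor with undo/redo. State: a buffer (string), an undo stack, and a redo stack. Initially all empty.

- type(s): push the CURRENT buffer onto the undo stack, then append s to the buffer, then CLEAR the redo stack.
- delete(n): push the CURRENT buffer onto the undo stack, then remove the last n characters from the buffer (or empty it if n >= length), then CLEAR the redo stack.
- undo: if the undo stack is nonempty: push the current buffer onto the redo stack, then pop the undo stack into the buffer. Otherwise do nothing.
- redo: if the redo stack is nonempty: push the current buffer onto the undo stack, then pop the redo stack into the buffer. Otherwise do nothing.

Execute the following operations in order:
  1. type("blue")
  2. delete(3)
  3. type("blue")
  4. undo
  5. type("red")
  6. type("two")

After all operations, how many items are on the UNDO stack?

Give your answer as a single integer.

After op 1 (type): buf='blue' undo_depth=1 redo_depth=0
After op 2 (delete): buf='b' undo_depth=2 redo_depth=0
After op 3 (type): buf='bblue' undo_depth=3 redo_depth=0
After op 4 (undo): buf='b' undo_depth=2 redo_depth=1
After op 5 (type): buf='bred' undo_depth=3 redo_depth=0
After op 6 (type): buf='bredtwo' undo_depth=4 redo_depth=0

Answer: 4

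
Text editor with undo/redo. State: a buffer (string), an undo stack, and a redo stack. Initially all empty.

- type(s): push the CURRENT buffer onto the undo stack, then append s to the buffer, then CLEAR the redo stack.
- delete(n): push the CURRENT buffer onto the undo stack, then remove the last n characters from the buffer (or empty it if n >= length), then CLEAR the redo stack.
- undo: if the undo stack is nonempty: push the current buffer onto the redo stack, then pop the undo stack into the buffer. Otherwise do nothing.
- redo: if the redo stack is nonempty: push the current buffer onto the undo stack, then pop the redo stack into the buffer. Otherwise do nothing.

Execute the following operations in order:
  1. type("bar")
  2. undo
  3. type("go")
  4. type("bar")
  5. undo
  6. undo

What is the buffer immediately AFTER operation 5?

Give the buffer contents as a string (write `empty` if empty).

After op 1 (type): buf='bar' undo_depth=1 redo_depth=0
After op 2 (undo): buf='(empty)' undo_depth=0 redo_depth=1
After op 3 (type): buf='go' undo_depth=1 redo_depth=0
After op 4 (type): buf='gobar' undo_depth=2 redo_depth=0
After op 5 (undo): buf='go' undo_depth=1 redo_depth=1

Answer: go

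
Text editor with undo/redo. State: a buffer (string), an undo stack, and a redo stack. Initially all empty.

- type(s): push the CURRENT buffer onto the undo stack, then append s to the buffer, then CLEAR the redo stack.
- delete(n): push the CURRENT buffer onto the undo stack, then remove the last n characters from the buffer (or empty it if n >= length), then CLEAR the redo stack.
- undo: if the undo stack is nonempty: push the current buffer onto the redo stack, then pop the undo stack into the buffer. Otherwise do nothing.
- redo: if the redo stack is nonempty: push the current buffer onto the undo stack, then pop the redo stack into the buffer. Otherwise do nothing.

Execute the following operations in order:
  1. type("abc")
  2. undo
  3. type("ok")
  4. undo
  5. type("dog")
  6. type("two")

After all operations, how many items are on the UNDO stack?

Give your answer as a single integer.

After op 1 (type): buf='abc' undo_depth=1 redo_depth=0
After op 2 (undo): buf='(empty)' undo_depth=0 redo_depth=1
After op 3 (type): buf='ok' undo_depth=1 redo_depth=0
After op 4 (undo): buf='(empty)' undo_depth=0 redo_depth=1
After op 5 (type): buf='dog' undo_depth=1 redo_depth=0
After op 6 (type): buf='dogtwo' undo_depth=2 redo_depth=0

Answer: 2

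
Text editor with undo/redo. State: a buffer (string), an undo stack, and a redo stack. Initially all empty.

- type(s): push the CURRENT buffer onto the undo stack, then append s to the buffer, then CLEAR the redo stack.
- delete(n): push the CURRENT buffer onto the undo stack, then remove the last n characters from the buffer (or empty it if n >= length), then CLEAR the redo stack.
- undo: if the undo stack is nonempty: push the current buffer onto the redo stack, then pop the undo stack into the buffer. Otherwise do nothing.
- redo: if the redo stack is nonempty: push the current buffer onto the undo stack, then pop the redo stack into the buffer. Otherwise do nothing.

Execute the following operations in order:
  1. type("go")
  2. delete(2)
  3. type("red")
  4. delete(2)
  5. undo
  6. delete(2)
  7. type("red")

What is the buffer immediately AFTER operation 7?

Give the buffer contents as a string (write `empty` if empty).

After op 1 (type): buf='go' undo_depth=1 redo_depth=0
After op 2 (delete): buf='(empty)' undo_depth=2 redo_depth=0
After op 3 (type): buf='red' undo_depth=3 redo_depth=0
After op 4 (delete): buf='r' undo_depth=4 redo_depth=0
After op 5 (undo): buf='red' undo_depth=3 redo_depth=1
After op 6 (delete): buf='r' undo_depth=4 redo_depth=0
After op 7 (type): buf='rred' undo_depth=5 redo_depth=0

Answer: rred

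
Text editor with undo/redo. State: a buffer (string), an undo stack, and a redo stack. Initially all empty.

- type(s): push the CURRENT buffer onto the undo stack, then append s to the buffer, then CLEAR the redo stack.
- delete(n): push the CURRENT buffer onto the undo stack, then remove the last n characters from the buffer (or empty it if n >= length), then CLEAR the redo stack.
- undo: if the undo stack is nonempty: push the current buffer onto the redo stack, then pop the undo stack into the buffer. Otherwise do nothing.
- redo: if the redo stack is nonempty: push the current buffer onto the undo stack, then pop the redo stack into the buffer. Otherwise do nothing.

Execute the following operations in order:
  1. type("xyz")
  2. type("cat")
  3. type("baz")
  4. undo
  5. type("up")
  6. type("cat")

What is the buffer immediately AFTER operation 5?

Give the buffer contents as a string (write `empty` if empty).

After op 1 (type): buf='xyz' undo_depth=1 redo_depth=0
After op 2 (type): buf='xyzcat' undo_depth=2 redo_depth=0
After op 3 (type): buf='xyzcatbaz' undo_depth=3 redo_depth=0
After op 4 (undo): buf='xyzcat' undo_depth=2 redo_depth=1
After op 5 (type): buf='xyzcatup' undo_depth=3 redo_depth=0

Answer: xyzcatup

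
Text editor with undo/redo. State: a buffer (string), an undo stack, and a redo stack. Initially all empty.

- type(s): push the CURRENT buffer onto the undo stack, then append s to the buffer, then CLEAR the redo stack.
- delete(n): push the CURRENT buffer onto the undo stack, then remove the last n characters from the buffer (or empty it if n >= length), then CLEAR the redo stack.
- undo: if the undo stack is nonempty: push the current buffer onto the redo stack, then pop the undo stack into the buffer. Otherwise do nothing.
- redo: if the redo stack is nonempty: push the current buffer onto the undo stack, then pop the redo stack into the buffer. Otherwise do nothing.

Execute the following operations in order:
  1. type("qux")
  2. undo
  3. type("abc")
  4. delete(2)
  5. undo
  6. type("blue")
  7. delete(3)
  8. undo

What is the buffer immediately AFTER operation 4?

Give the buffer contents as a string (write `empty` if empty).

Answer: a

Derivation:
After op 1 (type): buf='qux' undo_depth=1 redo_depth=0
After op 2 (undo): buf='(empty)' undo_depth=0 redo_depth=1
After op 3 (type): buf='abc' undo_depth=1 redo_depth=0
After op 4 (delete): buf='a' undo_depth=2 redo_depth=0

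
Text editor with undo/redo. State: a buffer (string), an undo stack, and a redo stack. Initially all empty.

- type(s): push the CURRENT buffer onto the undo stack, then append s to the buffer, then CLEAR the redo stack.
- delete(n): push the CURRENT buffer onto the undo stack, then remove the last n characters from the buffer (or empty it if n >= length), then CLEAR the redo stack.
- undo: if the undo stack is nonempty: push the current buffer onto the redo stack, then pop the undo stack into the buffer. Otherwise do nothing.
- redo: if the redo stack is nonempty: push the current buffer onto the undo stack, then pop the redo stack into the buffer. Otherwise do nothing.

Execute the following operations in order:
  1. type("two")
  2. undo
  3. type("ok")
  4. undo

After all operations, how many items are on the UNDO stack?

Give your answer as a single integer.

Answer: 0

Derivation:
After op 1 (type): buf='two' undo_depth=1 redo_depth=0
After op 2 (undo): buf='(empty)' undo_depth=0 redo_depth=1
After op 3 (type): buf='ok' undo_depth=1 redo_depth=0
After op 4 (undo): buf='(empty)' undo_depth=0 redo_depth=1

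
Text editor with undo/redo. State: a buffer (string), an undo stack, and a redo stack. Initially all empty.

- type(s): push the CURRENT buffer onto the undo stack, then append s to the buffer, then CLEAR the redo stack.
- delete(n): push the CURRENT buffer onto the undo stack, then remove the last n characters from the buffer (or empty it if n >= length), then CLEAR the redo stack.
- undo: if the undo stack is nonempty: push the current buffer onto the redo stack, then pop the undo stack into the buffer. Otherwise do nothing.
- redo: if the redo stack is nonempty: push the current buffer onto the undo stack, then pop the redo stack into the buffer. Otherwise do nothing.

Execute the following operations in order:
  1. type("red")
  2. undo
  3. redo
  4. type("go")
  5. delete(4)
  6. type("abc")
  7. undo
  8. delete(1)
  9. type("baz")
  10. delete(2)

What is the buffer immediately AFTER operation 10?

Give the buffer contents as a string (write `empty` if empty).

After op 1 (type): buf='red' undo_depth=1 redo_depth=0
After op 2 (undo): buf='(empty)' undo_depth=0 redo_depth=1
After op 3 (redo): buf='red' undo_depth=1 redo_depth=0
After op 4 (type): buf='redgo' undo_depth=2 redo_depth=0
After op 5 (delete): buf='r' undo_depth=3 redo_depth=0
After op 6 (type): buf='rabc' undo_depth=4 redo_depth=0
After op 7 (undo): buf='r' undo_depth=3 redo_depth=1
After op 8 (delete): buf='(empty)' undo_depth=4 redo_depth=0
After op 9 (type): buf='baz' undo_depth=5 redo_depth=0
After op 10 (delete): buf='b' undo_depth=6 redo_depth=0

Answer: b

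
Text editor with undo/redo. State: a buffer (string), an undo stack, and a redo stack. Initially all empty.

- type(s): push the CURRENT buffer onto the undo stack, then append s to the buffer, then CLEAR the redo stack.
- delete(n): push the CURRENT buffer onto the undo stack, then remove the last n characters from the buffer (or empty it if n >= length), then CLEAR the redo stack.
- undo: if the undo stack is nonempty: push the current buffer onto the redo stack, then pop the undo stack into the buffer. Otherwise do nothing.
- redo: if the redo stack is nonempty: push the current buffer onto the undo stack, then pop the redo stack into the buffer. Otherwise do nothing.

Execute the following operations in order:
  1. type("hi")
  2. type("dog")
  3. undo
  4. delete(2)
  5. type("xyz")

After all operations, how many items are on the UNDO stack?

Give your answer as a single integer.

Answer: 3

Derivation:
After op 1 (type): buf='hi' undo_depth=1 redo_depth=0
After op 2 (type): buf='hidog' undo_depth=2 redo_depth=0
After op 3 (undo): buf='hi' undo_depth=1 redo_depth=1
After op 4 (delete): buf='(empty)' undo_depth=2 redo_depth=0
After op 5 (type): buf='xyz' undo_depth=3 redo_depth=0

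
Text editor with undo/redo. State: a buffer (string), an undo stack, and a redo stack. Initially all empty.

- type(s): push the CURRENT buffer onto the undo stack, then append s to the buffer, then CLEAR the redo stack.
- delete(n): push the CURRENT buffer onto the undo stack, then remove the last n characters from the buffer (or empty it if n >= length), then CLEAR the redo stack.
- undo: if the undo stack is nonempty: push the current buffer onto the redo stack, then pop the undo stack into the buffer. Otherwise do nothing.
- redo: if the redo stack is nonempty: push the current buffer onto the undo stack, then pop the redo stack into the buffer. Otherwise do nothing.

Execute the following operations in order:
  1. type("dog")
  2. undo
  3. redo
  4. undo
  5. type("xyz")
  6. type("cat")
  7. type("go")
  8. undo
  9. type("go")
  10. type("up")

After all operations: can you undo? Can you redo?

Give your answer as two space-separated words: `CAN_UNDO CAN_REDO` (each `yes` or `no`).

Answer: yes no

Derivation:
After op 1 (type): buf='dog' undo_depth=1 redo_depth=0
After op 2 (undo): buf='(empty)' undo_depth=0 redo_depth=1
After op 3 (redo): buf='dog' undo_depth=1 redo_depth=0
After op 4 (undo): buf='(empty)' undo_depth=0 redo_depth=1
After op 5 (type): buf='xyz' undo_depth=1 redo_depth=0
After op 6 (type): buf='xyzcat' undo_depth=2 redo_depth=0
After op 7 (type): buf='xyzcatgo' undo_depth=3 redo_depth=0
After op 8 (undo): buf='xyzcat' undo_depth=2 redo_depth=1
After op 9 (type): buf='xyzcatgo' undo_depth=3 redo_depth=0
After op 10 (type): buf='xyzcatgoup' undo_depth=4 redo_depth=0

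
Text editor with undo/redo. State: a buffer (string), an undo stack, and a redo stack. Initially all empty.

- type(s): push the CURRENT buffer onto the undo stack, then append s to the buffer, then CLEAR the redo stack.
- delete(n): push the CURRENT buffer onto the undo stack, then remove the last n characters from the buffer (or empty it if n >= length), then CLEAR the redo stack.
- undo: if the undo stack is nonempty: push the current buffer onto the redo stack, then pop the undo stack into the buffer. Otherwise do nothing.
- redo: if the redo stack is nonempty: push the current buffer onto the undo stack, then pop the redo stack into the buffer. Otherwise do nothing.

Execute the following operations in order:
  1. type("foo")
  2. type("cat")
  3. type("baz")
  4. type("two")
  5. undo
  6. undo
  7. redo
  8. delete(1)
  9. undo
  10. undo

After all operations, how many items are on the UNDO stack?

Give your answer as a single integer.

Answer: 2

Derivation:
After op 1 (type): buf='foo' undo_depth=1 redo_depth=0
After op 2 (type): buf='foocat' undo_depth=2 redo_depth=0
After op 3 (type): buf='foocatbaz' undo_depth=3 redo_depth=0
After op 4 (type): buf='foocatbaztwo' undo_depth=4 redo_depth=0
After op 5 (undo): buf='foocatbaz' undo_depth=3 redo_depth=1
After op 6 (undo): buf='foocat' undo_depth=2 redo_depth=2
After op 7 (redo): buf='foocatbaz' undo_depth=3 redo_depth=1
After op 8 (delete): buf='foocatba' undo_depth=4 redo_depth=0
After op 9 (undo): buf='foocatbaz' undo_depth=3 redo_depth=1
After op 10 (undo): buf='foocat' undo_depth=2 redo_depth=2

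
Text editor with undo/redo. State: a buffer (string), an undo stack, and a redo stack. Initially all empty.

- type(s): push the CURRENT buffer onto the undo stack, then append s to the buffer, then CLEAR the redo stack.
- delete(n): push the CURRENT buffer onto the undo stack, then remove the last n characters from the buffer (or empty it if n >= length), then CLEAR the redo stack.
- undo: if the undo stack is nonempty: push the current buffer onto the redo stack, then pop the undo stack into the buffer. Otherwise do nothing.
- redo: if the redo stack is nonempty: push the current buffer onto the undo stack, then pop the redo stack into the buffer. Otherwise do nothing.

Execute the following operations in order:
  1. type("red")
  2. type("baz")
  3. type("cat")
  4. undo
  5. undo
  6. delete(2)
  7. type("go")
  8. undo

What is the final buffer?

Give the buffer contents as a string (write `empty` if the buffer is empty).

Answer: r

Derivation:
After op 1 (type): buf='red' undo_depth=1 redo_depth=0
After op 2 (type): buf='redbaz' undo_depth=2 redo_depth=0
After op 3 (type): buf='redbazcat' undo_depth=3 redo_depth=0
After op 4 (undo): buf='redbaz' undo_depth=2 redo_depth=1
After op 5 (undo): buf='red' undo_depth=1 redo_depth=2
After op 6 (delete): buf='r' undo_depth=2 redo_depth=0
After op 7 (type): buf='rgo' undo_depth=3 redo_depth=0
After op 8 (undo): buf='r' undo_depth=2 redo_depth=1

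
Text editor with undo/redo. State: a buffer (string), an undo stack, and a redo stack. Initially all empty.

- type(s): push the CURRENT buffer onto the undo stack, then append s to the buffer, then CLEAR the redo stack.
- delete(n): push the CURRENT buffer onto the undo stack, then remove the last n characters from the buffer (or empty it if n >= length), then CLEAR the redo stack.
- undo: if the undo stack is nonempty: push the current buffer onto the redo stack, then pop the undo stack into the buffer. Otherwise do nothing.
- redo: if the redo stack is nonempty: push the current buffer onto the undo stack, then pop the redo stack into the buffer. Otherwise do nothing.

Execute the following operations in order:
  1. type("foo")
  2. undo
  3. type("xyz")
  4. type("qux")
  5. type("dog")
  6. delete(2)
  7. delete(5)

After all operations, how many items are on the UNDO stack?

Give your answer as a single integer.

After op 1 (type): buf='foo' undo_depth=1 redo_depth=0
After op 2 (undo): buf='(empty)' undo_depth=0 redo_depth=1
After op 3 (type): buf='xyz' undo_depth=1 redo_depth=0
After op 4 (type): buf='xyzqux' undo_depth=2 redo_depth=0
After op 5 (type): buf='xyzquxdog' undo_depth=3 redo_depth=0
After op 6 (delete): buf='xyzquxd' undo_depth=4 redo_depth=0
After op 7 (delete): buf='xy' undo_depth=5 redo_depth=0

Answer: 5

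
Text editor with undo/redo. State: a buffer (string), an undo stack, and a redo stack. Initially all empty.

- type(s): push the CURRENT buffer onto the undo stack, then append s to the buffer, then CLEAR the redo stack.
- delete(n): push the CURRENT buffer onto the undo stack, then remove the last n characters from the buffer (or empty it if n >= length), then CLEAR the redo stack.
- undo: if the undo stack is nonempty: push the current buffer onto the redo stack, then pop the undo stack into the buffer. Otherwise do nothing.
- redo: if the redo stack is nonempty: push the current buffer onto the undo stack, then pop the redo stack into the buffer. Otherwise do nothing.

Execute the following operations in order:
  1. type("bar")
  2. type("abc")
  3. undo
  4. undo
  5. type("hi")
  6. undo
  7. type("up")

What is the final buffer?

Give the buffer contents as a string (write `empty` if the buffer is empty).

After op 1 (type): buf='bar' undo_depth=1 redo_depth=0
After op 2 (type): buf='barabc' undo_depth=2 redo_depth=0
After op 3 (undo): buf='bar' undo_depth=1 redo_depth=1
After op 4 (undo): buf='(empty)' undo_depth=0 redo_depth=2
After op 5 (type): buf='hi' undo_depth=1 redo_depth=0
After op 6 (undo): buf='(empty)' undo_depth=0 redo_depth=1
After op 7 (type): buf='up' undo_depth=1 redo_depth=0

Answer: up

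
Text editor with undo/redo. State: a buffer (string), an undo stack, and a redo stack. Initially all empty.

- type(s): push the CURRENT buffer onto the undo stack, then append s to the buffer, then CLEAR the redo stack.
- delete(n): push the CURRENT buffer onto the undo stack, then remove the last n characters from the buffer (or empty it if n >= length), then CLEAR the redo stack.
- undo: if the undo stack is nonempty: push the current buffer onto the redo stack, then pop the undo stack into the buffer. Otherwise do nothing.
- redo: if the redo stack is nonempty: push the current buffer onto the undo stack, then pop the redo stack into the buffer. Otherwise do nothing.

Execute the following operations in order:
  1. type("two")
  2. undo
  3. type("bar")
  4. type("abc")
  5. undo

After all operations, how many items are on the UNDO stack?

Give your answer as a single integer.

Answer: 1

Derivation:
After op 1 (type): buf='two' undo_depth=1 redo_depth=0
After op 2 (undo): buf='(empty)' undo_depth=0 redo_depth=1
After op 3 (type): buf='bar' undo_depth=1 redo_depth=0
After op 4 (type): buf='barabc' undo_depth=2 redo_depth=0
After op 5 (undo): buf='bar' undo_depth=1 redo_depth=1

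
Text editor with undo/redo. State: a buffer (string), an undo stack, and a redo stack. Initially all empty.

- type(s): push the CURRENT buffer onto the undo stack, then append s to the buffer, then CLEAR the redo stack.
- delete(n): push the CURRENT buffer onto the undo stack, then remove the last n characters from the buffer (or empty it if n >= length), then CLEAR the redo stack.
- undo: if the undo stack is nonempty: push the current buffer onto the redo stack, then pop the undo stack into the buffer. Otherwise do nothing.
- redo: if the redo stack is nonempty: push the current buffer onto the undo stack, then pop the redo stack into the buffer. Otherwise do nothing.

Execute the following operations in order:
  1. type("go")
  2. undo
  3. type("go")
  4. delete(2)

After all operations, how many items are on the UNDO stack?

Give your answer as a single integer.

Answer: 2

Derivation:
After op 1 (type): buf='go' undo_depth=1 redo_depth=0
After op 2 (undo): buf='(empty)' undo_depth=0 redo_depth=1
After op 3 (type): buf='go' undo_depth=1 redo_depth=0
After op 4 (delete): buf='(empty)' undo_depth=2 redo_depth=0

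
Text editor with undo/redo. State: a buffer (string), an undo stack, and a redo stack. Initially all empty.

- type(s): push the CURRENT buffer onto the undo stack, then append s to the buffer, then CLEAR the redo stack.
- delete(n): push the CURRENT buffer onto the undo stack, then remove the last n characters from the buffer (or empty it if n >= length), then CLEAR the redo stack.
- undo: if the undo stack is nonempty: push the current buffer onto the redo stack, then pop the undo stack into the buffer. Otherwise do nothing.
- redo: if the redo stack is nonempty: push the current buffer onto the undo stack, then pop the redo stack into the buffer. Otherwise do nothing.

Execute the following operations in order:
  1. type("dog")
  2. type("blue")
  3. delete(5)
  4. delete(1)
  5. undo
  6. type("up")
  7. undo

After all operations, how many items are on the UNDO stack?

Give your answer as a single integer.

After op 1 (type): buf='dog' undo_depth=1 redo_depth=0
After op 2 (type): buf='dogblue' undo_depth=2 redo_depth=0
After op 3 (delete): buf='do' undo_depth=3 redo_depth=0
After op 4 (delete): buf='d' undo_depth=4 redo_depth=0
After op 5 (undo): buf='do' undo_depth=3 redo_depth=1
After op 6 (type): buf='doup' undo_depth=4 redo_depth=0
After op 7 (undo): buf='do' undo_depth=3 redo_depth=1

Answer: 3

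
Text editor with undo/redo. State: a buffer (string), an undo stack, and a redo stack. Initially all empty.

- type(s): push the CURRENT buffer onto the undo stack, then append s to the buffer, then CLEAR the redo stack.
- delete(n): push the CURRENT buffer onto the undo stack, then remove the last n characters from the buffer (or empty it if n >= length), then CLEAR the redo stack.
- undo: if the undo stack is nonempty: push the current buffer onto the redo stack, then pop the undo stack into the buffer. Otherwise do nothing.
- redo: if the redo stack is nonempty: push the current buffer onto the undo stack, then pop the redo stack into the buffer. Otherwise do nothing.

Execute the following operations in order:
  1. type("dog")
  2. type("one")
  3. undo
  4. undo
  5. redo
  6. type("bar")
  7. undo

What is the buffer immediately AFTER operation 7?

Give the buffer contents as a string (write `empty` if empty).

After op 1 (type): buf='dog' undo_depth=1 redo_depth=0
After op 2 (type): buf='dogone' undo_depth=2 redo_depth=0
After op 3 (undo): buf='dog' undo_depth=1 redo_depth=1
After op 4 (undo): buf='(empty)' undo_depth=0 redo_depth=2
After op 5 (redo): buf='dog' undo_depth=1 redo_depth=1
After op 6 (type): buf='dogbar' undo_depth=2 redo_depth=0
After op 7 (undo): buf='dog' undo_depth=1 redo_depth=1

Answer: dog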